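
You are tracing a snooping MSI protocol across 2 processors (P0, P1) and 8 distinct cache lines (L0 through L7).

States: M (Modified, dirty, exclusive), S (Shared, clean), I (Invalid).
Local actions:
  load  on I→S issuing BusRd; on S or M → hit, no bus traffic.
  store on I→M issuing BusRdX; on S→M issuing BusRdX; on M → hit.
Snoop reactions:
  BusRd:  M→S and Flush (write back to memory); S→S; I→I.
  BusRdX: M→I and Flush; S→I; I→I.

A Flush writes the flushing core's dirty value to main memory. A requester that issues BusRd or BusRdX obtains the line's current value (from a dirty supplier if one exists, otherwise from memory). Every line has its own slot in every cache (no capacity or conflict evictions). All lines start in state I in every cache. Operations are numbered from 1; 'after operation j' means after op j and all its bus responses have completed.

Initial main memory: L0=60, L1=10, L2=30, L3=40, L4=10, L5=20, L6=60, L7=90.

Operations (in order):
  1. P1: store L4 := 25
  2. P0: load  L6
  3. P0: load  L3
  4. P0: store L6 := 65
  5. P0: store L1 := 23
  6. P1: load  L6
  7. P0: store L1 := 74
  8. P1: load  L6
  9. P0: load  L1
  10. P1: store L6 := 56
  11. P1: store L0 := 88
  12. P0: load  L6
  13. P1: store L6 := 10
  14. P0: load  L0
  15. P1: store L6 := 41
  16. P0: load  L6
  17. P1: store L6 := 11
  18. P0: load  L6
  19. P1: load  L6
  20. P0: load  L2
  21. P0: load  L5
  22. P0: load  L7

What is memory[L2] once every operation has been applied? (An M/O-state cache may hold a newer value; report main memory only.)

memory[L2] = 30

  op1 P1: store L4 := 25 → I/M on L4; bus BusRdX; mem=10
  op2 P0: load  L6 → S/I on L6; bus BusRd; mem=60
  op3 P0: load  L3 → S/I on L3; bus BusRd; mem=40
  op4 P0: store L6 := 65 → M/I on L6; bus BusRdX; mem=60
  op5 P0: store L1 := 23 → M/I on L1; bus BusRdX; mem=10
  op6 P1: load  L6 → S/S on L6; bus BusRd Flush; mem=65
  op7 P0: store L1 := 74 → M/I on L1; bus (none); mem=10
  op8 P1: load  L6 → S/S on L6; bus (none); mem=65
  op9 P0: load  L1 → M/I on L1; bus (none); mem=10
  op10 P1: store L6 := 56 → I/M on L6; bus BusRdX; mem=65
  op11 P1: store L0 := 88 → I/M on L0; bus BusRdX; mem=60
  op12 P0: load  L6 → S/S on L6; bus BusRd Flush; mem=56
  op13 P1: store L6 := 10 → I/M on L6; bus BusRdX; mem=56
  op14 P0: load  L0 → S/S on L0; bus BusRd Flush; mem=88
  op15 P1: store L6 := 41 → I/M on L6; bus (none); mem=56
  op16 P0: load  L6 → S/S on L6; bus BusRd Flush; mem=41
  op17 P1: store L6 := 11 → I/M on L6; bus BusRdX; mem=41
  op18 P0: load  L6 → S/S on L6; bus BusRd Flush; mem=11
  op19 P1: load  L6 → S/S on L6; bus (none); mem=11
  op20 P0: load  L2 → S/I on L2; bus BusRd; mem=30
  op21 P0: load  L5 → S/I on L5; bus BusRd; mem=20
  op22 P0: load  L7 → S/I on L7; bus BusRd; mem=90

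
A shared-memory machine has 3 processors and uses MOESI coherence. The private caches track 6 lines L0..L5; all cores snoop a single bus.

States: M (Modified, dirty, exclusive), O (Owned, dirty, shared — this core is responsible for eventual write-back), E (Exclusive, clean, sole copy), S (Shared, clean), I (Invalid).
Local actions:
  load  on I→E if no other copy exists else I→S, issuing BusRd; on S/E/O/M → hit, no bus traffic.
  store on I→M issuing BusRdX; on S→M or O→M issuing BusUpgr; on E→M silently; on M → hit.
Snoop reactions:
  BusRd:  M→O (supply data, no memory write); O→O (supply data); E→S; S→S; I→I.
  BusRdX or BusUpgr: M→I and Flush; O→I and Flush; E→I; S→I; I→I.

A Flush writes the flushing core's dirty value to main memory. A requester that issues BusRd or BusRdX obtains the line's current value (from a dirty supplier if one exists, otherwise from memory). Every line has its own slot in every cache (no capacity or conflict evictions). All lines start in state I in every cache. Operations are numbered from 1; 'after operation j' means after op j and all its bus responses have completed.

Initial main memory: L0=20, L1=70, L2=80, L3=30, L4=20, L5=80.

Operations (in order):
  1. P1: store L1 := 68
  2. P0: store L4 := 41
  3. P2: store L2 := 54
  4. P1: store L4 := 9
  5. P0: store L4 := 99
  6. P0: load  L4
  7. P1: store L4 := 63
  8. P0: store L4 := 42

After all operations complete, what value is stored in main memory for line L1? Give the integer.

  op1 P1: store L1 := 68 → I/M/I on L1; bus BusRdX; mem=70
  op2 P0: store L4 := 41 → M/I/I on L4; bus BusRdX; mem=20
  op3 P2: store L2 := 54 → I/I/M on L2; bus BusRdX; mem=80
  op4 P1: store L4 := 9 → I/M/I on L4; bus BusRdX Flush; mem=41
  op5 P0: store L4 := 99 → M/I/I on L4; bus BusRdX Flush; mem=9
  op6 P0: load  L4 → M/I/I on L4; bus (none); mem=9
  op7 P1: store L4 := 63 → I/M/I on L4; bus BusRdX Flush; mem=99
  op8 P0: store L4 := 42 → M/I/I on L4; bus BusRdX Flush; mem=63

memory[L1] = 70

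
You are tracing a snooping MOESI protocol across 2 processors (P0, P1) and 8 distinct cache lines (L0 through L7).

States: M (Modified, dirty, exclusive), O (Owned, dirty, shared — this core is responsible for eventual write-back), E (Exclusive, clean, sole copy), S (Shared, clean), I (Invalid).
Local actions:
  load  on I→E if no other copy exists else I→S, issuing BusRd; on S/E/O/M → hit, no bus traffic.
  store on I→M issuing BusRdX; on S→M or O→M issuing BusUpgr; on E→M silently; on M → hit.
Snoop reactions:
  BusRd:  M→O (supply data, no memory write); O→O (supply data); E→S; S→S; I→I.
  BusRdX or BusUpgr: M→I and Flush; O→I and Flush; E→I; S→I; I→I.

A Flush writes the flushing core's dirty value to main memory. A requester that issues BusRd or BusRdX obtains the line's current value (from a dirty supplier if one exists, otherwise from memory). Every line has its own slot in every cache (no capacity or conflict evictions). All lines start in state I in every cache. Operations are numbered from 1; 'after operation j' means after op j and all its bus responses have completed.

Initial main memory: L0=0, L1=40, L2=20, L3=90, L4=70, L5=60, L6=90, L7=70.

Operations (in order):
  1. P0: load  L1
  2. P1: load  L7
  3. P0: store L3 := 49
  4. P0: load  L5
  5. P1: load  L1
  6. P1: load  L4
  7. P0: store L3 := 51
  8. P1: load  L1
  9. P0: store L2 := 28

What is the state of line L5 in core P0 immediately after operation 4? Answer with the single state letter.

  op1 P0: load  L1 → E/I on L1; bus BusRd; mem=40
  op2 P1: load  L7 → I/E on L7; bus BusRd; mem=70
  op3 P0: store L3 := 49 → M/I on L3; bus BusRdX; mem=90
  op4 P0: load  L5 → E/I on L5; bus BusRd; mem=60
  op5 P1: load  L1 → S/S on L1; bus BusRd; mem=40
  op6 P1: load  L4 → I/E on L4; bus BusRd; mem=70
  op7 P0: store L3 := 51 → M/I on L3; bus (none); mem=90
  op8 P1: load  L1 → S/S on L1; bus (none); mem=40
  op9 P0: store L2 := 28 → M/I on L2; bus BusRdX; mem=20

state = E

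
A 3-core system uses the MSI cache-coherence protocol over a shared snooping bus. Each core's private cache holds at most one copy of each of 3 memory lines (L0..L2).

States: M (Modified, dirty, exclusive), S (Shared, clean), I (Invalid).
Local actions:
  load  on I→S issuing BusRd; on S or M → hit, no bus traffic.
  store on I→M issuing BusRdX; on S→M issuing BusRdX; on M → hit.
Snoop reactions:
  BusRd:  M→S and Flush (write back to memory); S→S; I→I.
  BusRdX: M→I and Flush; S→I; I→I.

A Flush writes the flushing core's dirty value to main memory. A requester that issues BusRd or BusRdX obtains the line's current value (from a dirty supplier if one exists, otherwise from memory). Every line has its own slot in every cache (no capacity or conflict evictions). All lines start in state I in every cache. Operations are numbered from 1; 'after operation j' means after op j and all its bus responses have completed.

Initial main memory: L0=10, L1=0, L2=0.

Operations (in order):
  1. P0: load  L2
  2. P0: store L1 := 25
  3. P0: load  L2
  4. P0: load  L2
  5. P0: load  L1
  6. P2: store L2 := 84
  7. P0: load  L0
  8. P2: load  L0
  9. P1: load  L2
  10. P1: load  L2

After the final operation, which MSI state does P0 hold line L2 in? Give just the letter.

state = I

  op1 P0: load  L2 → S/I/I on L2; bus BusRd; mem=0
  op2 P0: store L1 := 25 → M/I/I on L1; bus BusRdX; mem=0
  op3 P0: load  L2 → S/I/I on L2; bus (none); mem=0
  op4 P0: load  L2 → S/I/I on L2; bus (none); mem=0
  op5 P0: load  L1 → M/I/I on L1; bus (none); mem=0
  op6 P2: store L2 := 84 → I/I/M on L2; bus BusRdX; mem=0
  op7 P0: load  L0 → S/I/I on L0; bus BusRd; mem=10
  op8 P2: load  L0 → S/I/S on L0; bus BusRd; mem=10
  op9 P1: load  L2 → I/S/S on L2; bus BusRd Flush; mem=84
  op10 P1: load  L2 → I/S/S on L2; bus (none); mem=84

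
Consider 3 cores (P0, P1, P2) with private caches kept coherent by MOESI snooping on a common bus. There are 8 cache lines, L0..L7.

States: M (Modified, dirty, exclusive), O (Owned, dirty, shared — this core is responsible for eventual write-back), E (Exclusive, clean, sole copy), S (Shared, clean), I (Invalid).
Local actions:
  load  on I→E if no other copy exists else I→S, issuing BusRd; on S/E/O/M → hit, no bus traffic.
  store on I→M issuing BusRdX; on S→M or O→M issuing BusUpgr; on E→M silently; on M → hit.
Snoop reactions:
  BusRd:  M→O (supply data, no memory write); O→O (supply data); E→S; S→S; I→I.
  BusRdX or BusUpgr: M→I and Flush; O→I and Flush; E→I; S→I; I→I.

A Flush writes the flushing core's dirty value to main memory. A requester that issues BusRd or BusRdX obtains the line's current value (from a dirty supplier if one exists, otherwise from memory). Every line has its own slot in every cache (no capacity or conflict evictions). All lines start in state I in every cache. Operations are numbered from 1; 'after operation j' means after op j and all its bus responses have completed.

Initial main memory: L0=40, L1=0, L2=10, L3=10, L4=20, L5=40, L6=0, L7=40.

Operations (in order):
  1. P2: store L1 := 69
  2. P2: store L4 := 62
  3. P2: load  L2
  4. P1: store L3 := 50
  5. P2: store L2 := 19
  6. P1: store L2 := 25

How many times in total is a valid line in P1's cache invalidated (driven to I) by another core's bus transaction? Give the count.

invalidations = 0

1. P2: store L1 := 69  bus=[BusRdX]  L1: P0=I P1=I P2=M  mem[L1]=0
2. P2: store L4 := 62  bus=[BusRdX]  L4: P0=I P1=I P2=M  mem[L4]=20
3. P2: load  L2  bus=[BusRd]  L2: P0=I P1=I P2=E  mem[L2]=10
4. P1: store L3 := 50  bus=[BusRdX]  L3: P0=I P1=M P2=I  mem[L3]=10
5. P2: store L2 := 19  bus=[-]  L2: P0=I P1=I P2=M  mem[L2]=10
6. P1: store L2 := 25  bus=[BusRdX,Flush]  L2: P0=I P1=M P2=I  mem[L2]=19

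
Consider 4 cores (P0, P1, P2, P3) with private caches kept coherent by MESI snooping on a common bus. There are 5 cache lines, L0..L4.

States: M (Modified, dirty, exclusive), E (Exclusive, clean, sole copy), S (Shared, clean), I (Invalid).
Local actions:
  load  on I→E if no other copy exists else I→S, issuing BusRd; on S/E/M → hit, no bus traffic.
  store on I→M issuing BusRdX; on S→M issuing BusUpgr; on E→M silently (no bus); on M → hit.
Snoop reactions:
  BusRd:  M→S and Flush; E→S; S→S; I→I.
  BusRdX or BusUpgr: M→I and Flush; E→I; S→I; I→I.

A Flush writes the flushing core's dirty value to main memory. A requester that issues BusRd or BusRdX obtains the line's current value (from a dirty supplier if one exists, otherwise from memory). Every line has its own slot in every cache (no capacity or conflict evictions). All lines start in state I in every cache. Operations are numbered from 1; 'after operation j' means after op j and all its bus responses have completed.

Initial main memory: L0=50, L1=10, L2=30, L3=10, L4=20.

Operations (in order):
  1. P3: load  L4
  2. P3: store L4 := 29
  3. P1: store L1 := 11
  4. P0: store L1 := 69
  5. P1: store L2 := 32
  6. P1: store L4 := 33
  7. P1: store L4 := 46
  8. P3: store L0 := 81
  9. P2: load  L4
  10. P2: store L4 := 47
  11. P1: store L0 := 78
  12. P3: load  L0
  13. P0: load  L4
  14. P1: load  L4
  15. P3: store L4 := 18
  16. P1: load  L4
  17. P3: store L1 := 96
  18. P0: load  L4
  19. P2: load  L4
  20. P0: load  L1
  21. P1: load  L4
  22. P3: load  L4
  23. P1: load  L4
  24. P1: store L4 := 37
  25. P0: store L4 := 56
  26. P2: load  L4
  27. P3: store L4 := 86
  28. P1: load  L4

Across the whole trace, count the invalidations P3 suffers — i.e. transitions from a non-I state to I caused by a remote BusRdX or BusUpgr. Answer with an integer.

invalidations = 3

  op1 P3: load  L4 → I/I/I/E on L4; bus BusRd; mem=20
  op2 P3: store L4 := 29 → I/I/I/M on L4; bus (none); mem=20
  op3 P1: store L1 := 11 → I/M/I/I on L1; bus BusRdX; mem=10
  op4 P0: store L1 := 69 → M/I/I/I on L1; bus BusRdX Flush; mem=11
  op5 P1: store L2 := 32 → I/M/I/I on L2; bus BusRdX; mem=30
  op6 P1: store L4 := 33 → I/M/I/I on L4; bus BusRdX Flush; mem=29
  op7 P1: store L4 := 46 → I/M/I/I on L4; bus (none); mem=29
  op8 P3: store L0 := 81 → I/I/I/M on L0; bus BusRdX; mem=50
  op9 P2: load  L4 → I/S/S/I on L4; bus BusRd Flush; mem=46
  op10 P2: store L4 := 47 → I/I/M/I on L4; bus BusUpgr; mem=46
  op11 P1: store L0 := 78 → I/M/I/I on L0; bus BusRdX Flush; mem=81
  op12 P3: load  L0 → I/S/I/S on L0; bus BusRd Flush; mem=78
  op13 P0: load  L4 → S/I/S/I on L4; bus BusRd Flush; mem=47
  op14 P1: load  L4 → S/S/S/I on L4; bus BusRd; mem=47
  op15 P3: store L4 := 18 → I/I/I/M on L4; bus BusRdX; mem=47
  op16 P1: load  L4 → I/S/I/S on L4; bus BusRd Flush; mem=18
  op17 P3: store L1 := 96 → I/I/I/M on L1; bus BusRdX Flush; mem=69
  op18 P0: load  L4 → S/S/I/S on L4; bus BusRd; mem=18
  op19 P2: load  L4 → S/S/S/S on L4; bus BusRd; mem=18
  op20 P0: load  L1 → S/I/I/S on L1; bus BusRd Flush; mem=96
  op21 P1: load  L4 → S/S/S/S on L4; bus (none); mem=18
  op22 P3: load  L4 → S/S/S/S on L4; bus (none); mem=18
  op23 P1: load  L4 → S/S/S/S on L4; bus (none); mem=18
  op24 P1: store L4 := 37 → I/M/I/I on L4; bus BusUpgr; mem=18
  op25 P0: store L4 := 56 → M/I/I/I on L4; bus BusRdX Flush; mem=37
  op26 P2: load  L4 → S/I/S/I on L4; bus BusRd Flush; mem=56
  op27 P3: store L4 := 86 → I/I/I/M on L4; bus BusRdX; mem=56
  op28 P1: load  L4 → I/S/I/S on L4; bus BusRd Flush; mem=86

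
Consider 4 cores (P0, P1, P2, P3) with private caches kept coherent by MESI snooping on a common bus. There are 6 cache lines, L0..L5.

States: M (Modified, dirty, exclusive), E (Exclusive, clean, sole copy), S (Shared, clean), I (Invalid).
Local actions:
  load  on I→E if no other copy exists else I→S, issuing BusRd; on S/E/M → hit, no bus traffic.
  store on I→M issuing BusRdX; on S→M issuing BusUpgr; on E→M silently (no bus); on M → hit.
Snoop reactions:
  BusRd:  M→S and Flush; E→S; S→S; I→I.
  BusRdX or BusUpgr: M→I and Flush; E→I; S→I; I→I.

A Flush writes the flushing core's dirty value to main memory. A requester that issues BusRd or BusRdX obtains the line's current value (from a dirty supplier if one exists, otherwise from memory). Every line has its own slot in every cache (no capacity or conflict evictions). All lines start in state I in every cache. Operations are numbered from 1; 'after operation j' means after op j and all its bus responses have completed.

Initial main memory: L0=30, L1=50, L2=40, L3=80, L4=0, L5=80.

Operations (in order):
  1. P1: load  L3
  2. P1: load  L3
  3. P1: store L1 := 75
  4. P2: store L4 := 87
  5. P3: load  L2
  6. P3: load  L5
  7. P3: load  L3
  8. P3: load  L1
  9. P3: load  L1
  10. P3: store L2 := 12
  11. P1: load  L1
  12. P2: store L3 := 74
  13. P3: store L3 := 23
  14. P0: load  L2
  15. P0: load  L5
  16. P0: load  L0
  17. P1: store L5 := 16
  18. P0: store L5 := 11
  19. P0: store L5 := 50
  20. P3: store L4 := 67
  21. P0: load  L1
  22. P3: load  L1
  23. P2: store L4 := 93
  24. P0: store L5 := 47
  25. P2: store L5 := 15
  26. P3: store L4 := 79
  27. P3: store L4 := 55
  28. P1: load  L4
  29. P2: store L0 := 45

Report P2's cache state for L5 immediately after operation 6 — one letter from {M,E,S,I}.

state = I

1. P1: load  L3  bus=[BusRd]  L3: P0=I P1=E P2=I P3=I  mem[L3]=80
2. P1: load  L3  bus=[-]  L3: P0=I P1=E P2=I P3=I  mem[L3]=80
3. P1: store L1 := 75  bus=[BusRdX]  L1: P0=I P1=M P2=I P3=I  mem[L1]=50
4. P2: store L4 := 87  bus=[BusRdX]  L4: P0=I P1=I P2=M P3=I  mem[L4]=0
5. P3: load  L2  bus=[BusRd]  L2: P0=I P1=I P2=I P3=E  mem[L2]=40
6. P3: load  L5  bus=[BusRd]  L5: P0=I P1=I P2=I P3=E  mem[L5]=80
7. P3: load  L3  bus=[BusRd]  L3: P0=I P1=S P2=I P3=S  mem[L3]=80
8. P3: load  L1  bus=[BusRd,Flush]  L1: P0=I P1=S P2=I P3=S  mem[L1]=75
9. P3: load  L1  bus=[-]  L1: P0=I P1=S P2=I P3=S  mem[L1]=75
10. P3: store L2 := 12  bus=[-]  L2: P0=I P1=I P2=I P3=M  mem[L2]=40
11. P1: load  L1  bus=[-]  L1: P0=I P1=S P2=I P3=S  mem[L1]=75
12. P2: store L3 := 74  bus=[BusRdX]  L3: P0=I P1=I P2=M P3=I  mem[L3]=80
13. P3: store L3 := 23  bus=[BusRdX,Flush]  L3: P0=I P1=I P2=I P3=M  mem[L3]=74
14. P0: load  L2  bus=[BusRd,Flush]  L2: P0=S P1=I P2=I P3=S  mem[L2]=12
15. P0: load  L5  bus=[BusRd]  L5: P0=S P1=I P2=I P3=S  mem[L5]=80
16. P0: load  L0  bus=[BusRd]  L0: P0=E P1=I P2=I P3=I  mem[L0]=30
17. P1: store L5 := 16  bus=[BusRdX]  L5: P0=I P1=M P2=I P3=I  mem[L5]=80
18. P0: store L5 := 11  bus=[BusRdX,Flush]  L5: P0=M P1=I P2=I P3=I  mem[L5]=16
19. P0: store L5 := 50  bus=[-]  L5: P0=M P1=I P2=I P3=I  mem[L5]=16
20. P3: store L4 := 67  bus=[BusRdX,Flush]  L4: P0=I P1=I P2=I P3=M  mem[L4]=87
21. P0: load  L1  bus=[BusRd]  L1: P0=S P1=S P2=I P3=S  mem[L1]=75
22. P3: load  L1  bus=[-]  L1: P0=S P1=S P2=I P3=S  mem[L1]=75
23. P2: store L4 := 93  bus=[BusRdX,Flush]  L4: P0=I P1=I P2=M P3=I  mem[L4]=67
24. P0: store L5 := 47  bus=[-]  L5: P0=M P1=I P2=I P3=I  mem[L5]=16
25. P2: store L5 := 15  bus=[BusRdX,Flush]  L5: P0=I P1=I P2=M P3=I  mem[L5]=47
26. P3: store L4 := 79  bus=[BusRdX,Flush]  L4: P0=I P1=I P2=I P3=M  mem[L4]=93
27. P3: store L4 := 55  bus=[-]  L4: P0=I P1=I P2=I P3=M  mem[L4]=93
28. P1: load  L4  bus=[BusRd,Flush]  L4: P0=I P1=S P2=I P3=S  mem[L4]=55
29. P2: store L0 := 45  bus=[BusRdX]  L0: P0=I P1=I P2=M P3=I  mem[L0]=30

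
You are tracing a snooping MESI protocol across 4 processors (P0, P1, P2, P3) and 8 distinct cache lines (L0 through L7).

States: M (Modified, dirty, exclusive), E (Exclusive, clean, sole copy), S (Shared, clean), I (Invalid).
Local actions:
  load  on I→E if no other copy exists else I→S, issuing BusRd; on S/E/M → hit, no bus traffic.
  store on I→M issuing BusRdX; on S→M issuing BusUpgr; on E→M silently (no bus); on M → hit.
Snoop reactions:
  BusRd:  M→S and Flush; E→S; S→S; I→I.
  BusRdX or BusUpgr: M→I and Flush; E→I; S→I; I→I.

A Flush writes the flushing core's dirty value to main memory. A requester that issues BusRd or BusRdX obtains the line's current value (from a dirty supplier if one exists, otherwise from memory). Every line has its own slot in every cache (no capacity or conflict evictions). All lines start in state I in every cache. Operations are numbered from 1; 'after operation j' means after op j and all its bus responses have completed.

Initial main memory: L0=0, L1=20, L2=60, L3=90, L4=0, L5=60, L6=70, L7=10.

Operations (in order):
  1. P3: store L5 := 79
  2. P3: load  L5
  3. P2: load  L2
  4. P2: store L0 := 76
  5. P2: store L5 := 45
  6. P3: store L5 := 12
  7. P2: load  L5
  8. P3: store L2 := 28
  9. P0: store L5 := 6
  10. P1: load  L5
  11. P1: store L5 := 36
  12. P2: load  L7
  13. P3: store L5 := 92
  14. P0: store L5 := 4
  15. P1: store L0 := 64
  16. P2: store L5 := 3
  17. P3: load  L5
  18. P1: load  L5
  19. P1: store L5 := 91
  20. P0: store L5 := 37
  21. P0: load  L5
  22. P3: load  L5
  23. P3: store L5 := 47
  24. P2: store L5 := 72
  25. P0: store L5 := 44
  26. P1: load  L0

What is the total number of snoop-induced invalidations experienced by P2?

invalidations = 6

step 1: P3: store L5 := 79  ⟶  IIIM  (L5)  txn=BusRdX  M[L5]=60
step 2: P3: load  L5  ⟶  IIIM  (L5)  txn=∅  M[L5]=60
step 3: P2: load  L2  ⟶  IIEI  (L2)  txn=BusRd  M[L2]=60
step 4: P2: store L0 := 76  ⟶  IIMI  (L0)  txn=BusRdX  M[L0]=0
step 5: P2: store L5 := 45  ⟶  IIMI  (L5)  txn=BusRdX+Flush  M[L5]=79
step 6: P3: store L5 := 12  ⟶  IIIM  (L5)  txn=BusRdX+Flush  M[L5]=45
step 7: P2: load  L5  ⟶  IISS  (L5)  txn=BusRd+Flush  M[L5]=12
step 8: P3: store L2 := 28  ⟶  IIIM  (L2)  txn=BusRdX  M[L2]=60
step 9: P0: store L5 := 6  ⟶  MIII  (L5)  txn=BusRdX  M[L5]=12
step 10: P1: load  L5  ⟶  SSII  (L5)  txn=BusRd+Flush  M[L5]=6
step 11: P1: store L5 := 36  ⟶  IMII  (L5)  txn=BusUpgr  M[L5]=6
step 12: P2: load  L7  ⟶  IIEI  (L7)  txn=BusRd  M[L7]=10
step 13: P3: store L5 := 92  ⟶  IIIM  (L5)  txn=BusRdX+Flush  M[L5]=36
step 14: P0: store L5 := 4  ⟶  MIII  (L5)  txn=BusRdX+Flush  M[L5]=92
step 15: P1: store L0 := 64  ⟶  IMII  (L0)  txn=BusRdX+Flush  M[L0]=76
step 16: P2: store L5 := 3  ⟶  IIMI  (L5)  txn=BusRdX+Flush  M[L5]=4
step 17: P3: load  L5  ⟶  IISS  (L5)  txn=BusRd+Flush  M[L5]=3
step 18: P1: load  L5  ⟶  ISSS  (L5)  txn=BusRd  M[L5]=3
step 19: P1: store L5 := 91  ⟶  IMII  (L5)  txn=BusUpgr  M[L5]=3
step 20: P0: store L5 := 37  ⟶  MIII  (L5)  txn=BusRdX+Flush  M[L5]=91
step 21: P0: load  L5  ⟶  MIII  (L5)  txn=∅  M[L5]=91
step 22: P3: load  L5  ⟶  SIIS  (L5)  txn=BusRd+Flush  M[L5]=37
step 23: P3: store L5 := 47  ⟶  IIIM  (L5)  txn=BusUpgr  M[L5]=37
step 24: P2: store L5 := 72  ⟶  IIMI  (L5)  txn=BusRdX+Flush  M[L5]=47
step 25: P0: store L5 := 44  ⟶  MIII  (L5)  txn=BusRdX+Flush  M[L5]=72
step 26: P1: load  L0  ⟶  IMII  (L0)  txn=∅  M[L0]=76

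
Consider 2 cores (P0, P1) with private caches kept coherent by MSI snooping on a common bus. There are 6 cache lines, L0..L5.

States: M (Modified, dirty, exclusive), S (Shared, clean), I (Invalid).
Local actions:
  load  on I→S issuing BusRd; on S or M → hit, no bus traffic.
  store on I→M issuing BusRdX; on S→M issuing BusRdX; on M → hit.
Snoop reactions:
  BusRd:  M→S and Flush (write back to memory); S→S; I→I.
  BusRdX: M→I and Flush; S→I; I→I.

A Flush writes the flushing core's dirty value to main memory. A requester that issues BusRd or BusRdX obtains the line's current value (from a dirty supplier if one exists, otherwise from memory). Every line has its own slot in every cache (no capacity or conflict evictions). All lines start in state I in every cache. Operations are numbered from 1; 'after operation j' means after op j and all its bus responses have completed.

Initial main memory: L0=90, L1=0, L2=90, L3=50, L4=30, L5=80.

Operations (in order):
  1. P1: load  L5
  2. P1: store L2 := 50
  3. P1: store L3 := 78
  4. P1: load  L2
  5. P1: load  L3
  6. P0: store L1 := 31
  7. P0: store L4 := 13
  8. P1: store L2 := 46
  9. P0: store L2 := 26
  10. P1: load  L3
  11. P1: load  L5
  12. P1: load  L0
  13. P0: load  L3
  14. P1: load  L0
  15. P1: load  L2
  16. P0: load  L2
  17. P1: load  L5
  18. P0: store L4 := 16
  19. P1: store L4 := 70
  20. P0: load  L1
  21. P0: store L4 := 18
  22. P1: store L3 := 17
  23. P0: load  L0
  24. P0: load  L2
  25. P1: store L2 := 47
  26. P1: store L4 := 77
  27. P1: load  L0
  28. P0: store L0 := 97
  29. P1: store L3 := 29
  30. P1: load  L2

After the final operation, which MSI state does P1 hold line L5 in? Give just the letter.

  op1 P1: load  L5 → I/S on L5; bus BusRd; mem=80
  op2 P1: store L2 := 50 → I/M on L2; bus BusRdX; mem=90
  op3 P1: store L3 := 78 → I/M on L3; bus BusRdX; mem=50
  op4 P1: load  L2 → I/M on L2; bus (none); mem=90
  op5 P1: load  L3 → I/M on L3; bus (none); mem=50
  op6 P0: store L1 := 31 → M/I on L1; bus BusRdX; mem=0
  op7 P0: store L4 := 13 → M/I on L4; bus BusRdX; mem=30
  op8 P1: store L2 := 46 → I/M on L2; bus (none); mem=90
  op9 P0: store L2 := 26 → M/I on L2; bus BusRdX Flush; mem=46
  op10 P1: load  L3 → I/M on L3; bus (none); mem=50
  op11 P1: load  L5 → I/S on L5; bus (none); mem=80
  op12 P1: load  L0 → I/S on L0; bus BusRd; mem=90
  op13 P0: load  L3 → S/S on L3; bus BusRd Flush; mem=78
  op14 P1: load  L0 → I/S on L0; bus (none); mem=90
  op15 P1: load  L2 → S/S on L2; bus BusRd Flush; mem=26
  op16 P0: load  L2 → S/S on L2; bus (none); mem=26
  op17 P1: load  L5 → I/S on L5; bus (none); mem=80
  op18 P0: store L4 := 16 → M/I on L4; bus (none); mem=30
  op19 P1: store L4 := 70 → I/M on L4; bus BusRdX Flush; mem=16
  op20 P0: load  L1 → M/I on L1; bus (none); mem=0
  op21 P0: store L4 := 18 → M/I on L4; bus BusRdX Flush; mem=70
  op22 P1: store L3 := 17 → I/M on L3; bus BusRdX; mem=78
  op23 P0: load  L0 → S/S on L0; bus BusRd; mem=90
  op24 P0: load  L2 → S/S on L2; bus (none); mem=26
  op25 P1: store L2 := 47 → I/M on L2; bus BusRdX; mem=26
  op26 P1: store L4 := 77 → I/M on L4; bus BusRdX Flush; mem=18
  op27 P1: load  L0 → S/S on L0; bus (none); mem=90
  op28 P0: store L0 := 97 → M/I on L0; bus BusRdX; mem=90
  op29 P1: store L3 := 29 → I/M on L3; bus (none); mem=78
  op30 P1: load  L2 → I/M on L2; bus (none); mem=26

state = S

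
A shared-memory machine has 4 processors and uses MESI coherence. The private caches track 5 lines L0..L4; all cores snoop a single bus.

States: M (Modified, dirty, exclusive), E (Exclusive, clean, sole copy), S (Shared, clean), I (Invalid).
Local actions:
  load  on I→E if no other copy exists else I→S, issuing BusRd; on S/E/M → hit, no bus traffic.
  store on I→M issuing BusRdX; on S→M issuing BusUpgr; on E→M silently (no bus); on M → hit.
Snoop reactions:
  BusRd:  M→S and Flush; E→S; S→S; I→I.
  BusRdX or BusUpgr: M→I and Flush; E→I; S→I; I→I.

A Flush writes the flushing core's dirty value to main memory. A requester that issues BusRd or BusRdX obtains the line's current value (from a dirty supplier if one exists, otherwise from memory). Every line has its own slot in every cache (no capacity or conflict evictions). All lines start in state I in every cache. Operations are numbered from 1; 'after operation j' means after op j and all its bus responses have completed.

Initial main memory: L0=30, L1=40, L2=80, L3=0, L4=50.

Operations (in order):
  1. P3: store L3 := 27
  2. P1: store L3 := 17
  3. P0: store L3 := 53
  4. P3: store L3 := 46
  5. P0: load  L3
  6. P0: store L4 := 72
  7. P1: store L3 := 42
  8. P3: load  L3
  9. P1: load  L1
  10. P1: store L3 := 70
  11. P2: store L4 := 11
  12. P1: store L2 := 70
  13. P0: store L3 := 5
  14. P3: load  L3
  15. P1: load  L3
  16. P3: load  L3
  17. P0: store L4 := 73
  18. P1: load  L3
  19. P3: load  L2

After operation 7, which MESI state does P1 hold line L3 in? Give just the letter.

state = M

[1] P3: store L3 := 27 | P0:I, P1:I, P2:I, P3:M(27) | bus: BusRdX
[2] P1: store L3 := 17 | P0:I, P1:M(17), P2:I, P3:I | bus: BusRdX,Flush
[3] P0: store L3 := 53 | P0:M(53), P1:I, P2:I, P3:I | bus: BusRdX,Flush
[4] P3: store L3 := 46 | P0:I, P1:I, P2:I, P3:M(46) | bus: BusRdX,Flush
[5] P0: load  L3 | P0:S(46), P1:I, P2:I, P3:S(46) | bus: BusRd,Flush
[6] P0: store L4 := 72 | P0:M(72), P1:I, P2:I, P3:I | bus: BusRdX
[7] P1: store L3 := 42 | P0:I, P1:M(42), P2:I, P3:I | bus: BusRdX
[8] P3: load  L3 | P0:I, P1:S(42), P2:I, P3:S(42) | bus: BusRd,Flush
[9] P1: load  L1 | P0:I, P1:E(40), P2:I, P3:I | bus: BusRd
[10] P1: store L3 := 70 | P0:I, P1:M(70), P2:I, P3:I | bus: BusUpgr
[11] P2: store L4 := 11 | P0:I, P1:I, P2:M(11), P3:I | bus: BusRdX,Flush
[12] P1: store L2 := 70 | P0:I, P1:M(70), P2:I, P3:I | bus: BusRdX
[13] P0: store L3 := 5 | P0:M(5), P1:I, P2:I, P3:I | bus: BusRdX,Flush
[14] P3: load  L3 | P0:S(5), P1:I, P2:I, P3:S(5) | bus: BusRd,Flush
[15] P1: load  L3 | P0:S(5), P1:S(5), P2:I, P3:S(5) | bus: BusRd
[16] P3: load  L3 | P0:S(5), P1:S(5), P2:I, P3:S(5) | bus: none
[17] P0: store L4 := 73 | P0:M(73), P1:I, P2:I, P3:I | bus: BusRdX,Flush
[18] P1: load  L3 | P0:S(5), P1:S(5), P2:I, P3:S(5) | bus: none
[19] P3: load  L2 | P0:I, P1:S(70), P2:I, P3:S(70) | bus: BusRd,Flush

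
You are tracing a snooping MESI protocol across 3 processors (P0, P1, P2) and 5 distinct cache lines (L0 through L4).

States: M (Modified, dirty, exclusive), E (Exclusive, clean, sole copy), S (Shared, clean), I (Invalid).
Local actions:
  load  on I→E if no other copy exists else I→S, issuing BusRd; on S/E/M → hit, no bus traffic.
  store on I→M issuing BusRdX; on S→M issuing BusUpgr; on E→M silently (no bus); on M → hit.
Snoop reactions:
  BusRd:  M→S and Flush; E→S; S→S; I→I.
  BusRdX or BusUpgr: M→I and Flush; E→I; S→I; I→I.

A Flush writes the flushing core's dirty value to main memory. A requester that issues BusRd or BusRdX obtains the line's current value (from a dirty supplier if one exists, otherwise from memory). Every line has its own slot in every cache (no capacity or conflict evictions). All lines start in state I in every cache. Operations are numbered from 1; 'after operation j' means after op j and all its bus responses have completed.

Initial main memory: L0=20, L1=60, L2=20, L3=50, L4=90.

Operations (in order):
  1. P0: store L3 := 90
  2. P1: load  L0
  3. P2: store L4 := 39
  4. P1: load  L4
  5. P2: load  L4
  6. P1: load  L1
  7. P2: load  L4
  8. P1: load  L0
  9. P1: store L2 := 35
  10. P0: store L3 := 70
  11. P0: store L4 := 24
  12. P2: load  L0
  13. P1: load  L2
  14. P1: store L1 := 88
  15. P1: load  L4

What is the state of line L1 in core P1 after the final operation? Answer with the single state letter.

state = M

[1] P0: store L3 := 90 | P0:M(90), P1:I, P2:I | bus: BusRdX
[2] P1: load  L0 | P0:I, P1:E(20), P2:I | bus: BusRd
[3] P2: store L4 := 39 | P0:I, P1:I, P2:M(39) | bus: BusRdX
[4] P1: load  L4 | P0:I, P1:S(39), P2:S(39) | bus: BusRd,Flush
[5] P2: load  L4 | P0:I, P1:S(39), P2:S(39) | bus: none
[6] P1: load  L1 | P0:I, P1:E(60), P2:I | bus: BusRd
[7] P2: load  L4 | P0:I, P1:S(39), P2:S(39) | bus: none
[8] P1: load  L0 | P0:I, P1:E(20), P2:I | bus: none
[9] P1: store L2 := 35 | P0:I, P1:M(35), P2:I | bus: BusRdX
[10] P0: store L3 := 70 | P0:M(70), P1:I, P2:I | bus: none
[11] P0: store L4 := 24 | P0:M(24), P1:I, P2:I | bus: BusRdX
[12] P2: load  L0 | P0:I, P1:S(20), P2:S(20) | bus: BusRd
[13] P1: load  L2 | P0:I, P1:M(35), P2:I | bus: none
[14] P1: store L1 := 88 | P0:I, P1:M(88), P2:I | bus: none
[15] P1: load  L4 | P0:S(24), P1:S(24), P2:I | bus: BusRd,Flush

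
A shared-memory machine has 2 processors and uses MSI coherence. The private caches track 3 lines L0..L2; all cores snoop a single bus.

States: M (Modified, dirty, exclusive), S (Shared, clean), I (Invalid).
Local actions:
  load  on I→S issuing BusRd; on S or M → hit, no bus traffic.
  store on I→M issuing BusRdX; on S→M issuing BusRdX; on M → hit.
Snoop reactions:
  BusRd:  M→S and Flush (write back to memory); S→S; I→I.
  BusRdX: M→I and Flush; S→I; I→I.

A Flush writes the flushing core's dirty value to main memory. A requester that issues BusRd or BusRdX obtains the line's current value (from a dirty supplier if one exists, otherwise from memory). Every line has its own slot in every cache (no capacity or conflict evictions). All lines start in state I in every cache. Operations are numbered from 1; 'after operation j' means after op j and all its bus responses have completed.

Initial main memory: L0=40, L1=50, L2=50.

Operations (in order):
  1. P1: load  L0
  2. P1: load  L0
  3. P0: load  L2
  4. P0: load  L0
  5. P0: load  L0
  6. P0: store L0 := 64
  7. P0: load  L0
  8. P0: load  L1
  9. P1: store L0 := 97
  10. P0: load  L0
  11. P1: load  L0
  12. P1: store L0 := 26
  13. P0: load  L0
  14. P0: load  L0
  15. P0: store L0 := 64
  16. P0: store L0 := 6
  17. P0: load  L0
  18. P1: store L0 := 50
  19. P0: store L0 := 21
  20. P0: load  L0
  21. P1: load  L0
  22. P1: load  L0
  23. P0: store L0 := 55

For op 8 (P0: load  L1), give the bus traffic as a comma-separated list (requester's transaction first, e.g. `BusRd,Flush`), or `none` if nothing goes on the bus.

[1] P1: load  L0 | P0:I, P1:S(40) | bus: BusRd
[2] P1: load  L0 | P0:I, P1:S(40) | bus: none
[3] P0: load  L2 | P0:S(50), P1:I | bus: BusRd
[4] P0: load  L0 | P0:S(40), P1:S(40) | bus: BusRd
[5] P0: load  L0 | P0:S(40), P1:S(40) | bus: none
[6] P0: store L0 := 64 | P0:M(64), P1:I | bus: BusRdX
[7] P0: load  L0 | P0:M(64), P1:I | bus: none
[8] P0: load  L1 | P0:S(50), P1:I | bus: BusRd
[9] P1: store L0 := 97 | P0:I, P1:M(97) | bus: BusRdX,Flush
[10] P0: load  L0 | P0:S(97), P1:S(97) | bus: BusRd,Flush
[11] P1: load  L0 | P0:S(97), P1:S(97) | bus: none
[12] P1: store L0 := 26 | P0:I, P1:M(26) | bus: BusRdX
[13] P0: load  L0 | P0:S(26), P1:S(26) | bus: BusRd,Flush
[14] P0: load  L0 | P0:S(26), P1:S(26) | bus: none
[15] P0: store L0 := 64 | P0:M(64), P1:I | bus: BusRdX
[16] P0: store L0 := 6 | P0:M(6), P1:I | bus: none
[17] P0: load  L0 | P0:M(6), P1:I | bus: none
[18] P1: store L0 := 50 | P0:I, P1:M(50) | bus: BusRdX,Flush
[19] P0: store L0 := 21 | P0:M(21), P1:I | bus: BusRdX,Flush
[20] P0: load  L0 | P0:M(21), P1:I | bus: none
[21] P1: load  L0 | P0:S(21), P1:S(21) | bus: BusRd,Flush
[22] P1: load  L0 | P0:S(21), P1:S(21) | bus: none
[23] P0: store L0 := 55 | P0:M(55), P1:I | bus: BusRdX

bus = BusRd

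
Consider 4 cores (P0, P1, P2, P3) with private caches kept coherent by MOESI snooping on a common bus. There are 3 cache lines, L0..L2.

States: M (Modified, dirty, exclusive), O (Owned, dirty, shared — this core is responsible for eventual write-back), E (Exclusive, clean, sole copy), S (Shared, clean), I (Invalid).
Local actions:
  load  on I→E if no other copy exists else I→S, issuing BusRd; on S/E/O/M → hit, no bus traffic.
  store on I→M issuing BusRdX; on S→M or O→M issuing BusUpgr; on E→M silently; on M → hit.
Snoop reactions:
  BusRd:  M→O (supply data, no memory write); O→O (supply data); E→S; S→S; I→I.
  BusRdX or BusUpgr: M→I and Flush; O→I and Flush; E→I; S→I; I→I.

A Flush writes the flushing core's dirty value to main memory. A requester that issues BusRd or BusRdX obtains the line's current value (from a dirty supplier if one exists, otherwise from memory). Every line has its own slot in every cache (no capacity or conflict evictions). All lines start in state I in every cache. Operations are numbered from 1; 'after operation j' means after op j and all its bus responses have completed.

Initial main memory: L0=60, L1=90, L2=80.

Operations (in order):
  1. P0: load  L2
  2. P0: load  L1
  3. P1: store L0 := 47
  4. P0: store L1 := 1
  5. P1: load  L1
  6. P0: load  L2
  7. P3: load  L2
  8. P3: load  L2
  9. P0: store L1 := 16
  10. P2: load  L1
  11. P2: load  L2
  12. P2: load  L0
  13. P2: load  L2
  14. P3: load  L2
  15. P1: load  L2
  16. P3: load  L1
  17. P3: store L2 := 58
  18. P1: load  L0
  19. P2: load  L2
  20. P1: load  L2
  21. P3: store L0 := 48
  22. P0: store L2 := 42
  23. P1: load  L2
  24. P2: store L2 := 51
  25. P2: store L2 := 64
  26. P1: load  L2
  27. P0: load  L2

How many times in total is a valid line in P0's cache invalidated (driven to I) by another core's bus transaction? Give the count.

invalidations = 2

1. P0: load  L2  bus=[BusRd]  L2: P0=E P1=I P2=I P3=I  mem[L2]=80
2. P0: load  L1  bus=[BusRd]  L1: P0=E P1=I P2=I P3=I  mem[L1]=90
3. P1: store L0 := 47  bus=[BusRdX]  L0: P0=I P1=M P2=I P3=I  mem[L0]=60
4. P0: store L1 := 1  bus=[-]  L1: P0=M P1=I P2=I P3=I  mem[L1]=90
5. P1: load  L1  bus=[BusRd]  L1: P0=O P1=S P2=I P3=I  mem[L1]=90
6. P0: load  L2  bus=[-]  L2: P0=E P1=I P2=I P3=I  mem[L2]=80
7. P3: load  L2  bus=[BusRd]  L2: P0=S P1=I P2=I P3=S  mem[L2]=80
8. P3: load  L2  bus=[-]  L2: P0=S P1=I P2=I P3=S  mem[L2]=80
9. P0: store L1 := 16  bus=[BusUpgr]  L1: P0=M P1=I P2=I P3=I  mem[L1]=90
10. P2: load  L1  bus=[BusRd]  L1: P0=O P1=I P2=S P3=I  mem[L1]=90
11. P2: load  L2  bus=[BusRd]  L2: P0=S P1=I P2=S P3=S  mem[L2]=80
12. P2: load  L0  bus=[BusRd]  L0: P0=I P1=O P2=S P3=I  mem[L0]=60
13. P2: load  L2  bus=[-]  L2: P0=S P1=I P2=S P3=S  mem[L2]=80
14. P3: load  L2  bus=[-]  L2: P0=S P1=I P2=S P3=S  mem[L2]=80
15. P1: load  L2  bus=[BusRd]  L2: P0=S P1=S P2=S P3=S  mem[L2]=80
16. P3: load  L1  bus=[BusRd]  L1: P0=O P1=I P2=S P3=S  mem[L1]=90
17. P3: store L2 := 58  bus=[BusUpgr]  L2: P0=I P1=I P2=I P3=M  mem[L2]=80
18. P1: load  L0  bus=[-]  L0: P0=I P1=O P2=S P3=I  mem[L0]=60
19. P2: load  L2  bus=[BusRd]  L2: P0=I P1=I P2=S P3=O  mem[L2]=80
20. P1: load  L2  bus=[BusRd]  L2: P0=I P1=S P2=S P3=O  mem[L2]=80
21. P3: store L0 := 48  bus=[BusRdX,Flush]  L0: P0=I P1=I P2=I P3=M  mem[L0]=47
22. P0: store L2 := 42  bus=[BusRdX,Flush]  L2: P0=M P1=I P2=I P3=I  mem[L2]=58
23. P1: load  L2  bus=[BusRd]  L2: P0=O P1=S P2=I P3=I  mem[L2]=58
24. P2: store L2 := 51  bus=[BusRdX,Flush]  L2: P0=I P1=I P2=M P3=I  mem[L2]=42
25. P2: store L2 := 64  bus=[-]  L2: P0=I P1=I P2=M P3=I  mem[L2]=42
26. P1: load  L2  bus=[BusRd]  L2: P0=I P1=S P2=O P3=I  mem[L2]=42
27. P0: load  L2  bus=[BusRd]  L2: P0=S P1=S P2=O P3=I  mem[L2]=42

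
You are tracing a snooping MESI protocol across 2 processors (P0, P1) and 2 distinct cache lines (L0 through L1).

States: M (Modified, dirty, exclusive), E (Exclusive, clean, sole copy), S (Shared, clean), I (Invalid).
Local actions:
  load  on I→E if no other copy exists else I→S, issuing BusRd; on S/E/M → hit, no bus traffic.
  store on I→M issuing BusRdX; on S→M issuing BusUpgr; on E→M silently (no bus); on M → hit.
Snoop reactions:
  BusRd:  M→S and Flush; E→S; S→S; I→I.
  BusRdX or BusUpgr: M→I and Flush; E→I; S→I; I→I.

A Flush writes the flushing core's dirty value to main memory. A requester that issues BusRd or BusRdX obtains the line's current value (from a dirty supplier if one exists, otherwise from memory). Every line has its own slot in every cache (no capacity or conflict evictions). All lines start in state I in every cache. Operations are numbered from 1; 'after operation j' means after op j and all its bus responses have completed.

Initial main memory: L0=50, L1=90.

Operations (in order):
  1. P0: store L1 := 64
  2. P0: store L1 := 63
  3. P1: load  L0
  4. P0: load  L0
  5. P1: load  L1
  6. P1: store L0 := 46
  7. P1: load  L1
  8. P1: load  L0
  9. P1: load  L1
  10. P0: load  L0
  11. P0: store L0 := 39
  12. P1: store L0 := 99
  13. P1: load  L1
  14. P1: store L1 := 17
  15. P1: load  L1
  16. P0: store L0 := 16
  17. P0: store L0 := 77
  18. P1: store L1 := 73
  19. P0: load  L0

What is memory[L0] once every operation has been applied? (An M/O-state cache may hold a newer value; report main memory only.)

  op1 P0: store L1 := 64 → M/I on L1; bus BusRdX; mem=90
  op2 P0: store L1 := 63 → M/I on L1; bus (none); mem=90
  op3 P1: load  L0 → I/E on L0; bus BusRd; mem=50
  op4 P0: load  L0 → S/S on L0; bus BusRd; mem=50
  op5 P1: load  L1 → S/S on L1; bus BusRd Flush; mem=63
  op6 P1: store L0 := 46 → I/M on L0; bus BusUpgr; mem=50
  op7 P1: load  L1 → S/S on L1; bus (none); mem=63
  op8 P1: load  L0 → I/M on L0; bus (none); mem=50
  op9 P1: load  L1 → S/S on L1; bus (none); mem=63
  op10 P0: load  L0 → S/S on L0; bus BusRd Flush; mem=46
  op11 P0: store L0 := 39 → M/I on L0; bus BusUpgr; mem=46
  op12 P1: store L0 := 99 → I/M on L0; bus BusRdX Flush; mem=39
  op13 P1: load  L1 → S/S on L1; bus (none); mem=63
  op14 P1: store L1 := 17 → I/M on L1; bus BusUpgr; mem=63
  op15 P1: load  L1 → I/M on L1; bus (none); mem=63
  op16 P0: store L0 := 16 → M/I on L0; bus BusRdX Flush; mem=99
  op17 P0: store L0 := 77 → M/I on L0; bus (none); mem=99
  op18 P1: store L1 := 73 → I/M on L1; bus (none); mem=63
  op19 P0: load  L0 → M/I on L0; bus (none); mem=99

memory[L0] = 99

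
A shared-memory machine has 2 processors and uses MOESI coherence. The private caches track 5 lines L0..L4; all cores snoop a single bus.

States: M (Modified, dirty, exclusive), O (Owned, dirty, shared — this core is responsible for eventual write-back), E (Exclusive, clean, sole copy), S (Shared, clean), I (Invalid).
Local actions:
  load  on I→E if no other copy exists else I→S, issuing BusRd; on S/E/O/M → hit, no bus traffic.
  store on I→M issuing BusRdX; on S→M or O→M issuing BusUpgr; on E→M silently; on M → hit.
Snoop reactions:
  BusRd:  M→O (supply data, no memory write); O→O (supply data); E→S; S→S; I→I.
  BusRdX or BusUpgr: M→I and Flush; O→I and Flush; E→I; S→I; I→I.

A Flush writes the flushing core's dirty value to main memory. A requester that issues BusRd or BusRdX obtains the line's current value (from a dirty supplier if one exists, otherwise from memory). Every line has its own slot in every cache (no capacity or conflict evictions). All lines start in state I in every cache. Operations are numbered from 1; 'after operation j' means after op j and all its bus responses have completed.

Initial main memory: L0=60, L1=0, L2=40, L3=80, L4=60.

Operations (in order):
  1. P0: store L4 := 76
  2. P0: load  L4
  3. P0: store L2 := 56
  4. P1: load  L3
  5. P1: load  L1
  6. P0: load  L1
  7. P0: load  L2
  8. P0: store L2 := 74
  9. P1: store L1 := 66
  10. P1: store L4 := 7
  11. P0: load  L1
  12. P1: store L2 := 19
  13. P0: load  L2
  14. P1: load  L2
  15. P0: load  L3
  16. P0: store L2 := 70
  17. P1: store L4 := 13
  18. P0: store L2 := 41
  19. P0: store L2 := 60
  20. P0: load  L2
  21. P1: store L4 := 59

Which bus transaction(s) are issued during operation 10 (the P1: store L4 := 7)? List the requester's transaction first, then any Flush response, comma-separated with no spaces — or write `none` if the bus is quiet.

1. P0: store L4 := 76  bus=[BusRdX]  L4: P0=M P1=I  mem[L4]=60
2. P0: load  L4  bus=[-]  L4: P0=M P1=I  mem[L4]=60
3. P0: store L2 := 56  bus=[BusRdX]  L2: P0=M P1=I  mem[L2]=40
4. P1: load  L3  bus=[BusRd]  L3: P0=I P1=E  mem[L3]=80
5. P1: load  L1  bus=[BusRd]  L1: P0=I P1=E  mem[L1]=0
6. P0: load  L1  bus=[BusRd]  L1: P0=S P1=S  mem[L1]=0
7. P0: load  L2  bus=[-]  L2: P0=M P1=I  mem[L2]=40
8. P0: store L2 := 74  bus=[-]  L2: P0=M P1=I  mem[L2]=40
9. P1: store L1 := 66  bus=[BusUpgr]  L1: P0=I P1=M  mem[L1]=0
10. P1: store L4 := 7  bus=[BusRdX,Flush]  L4: P0=I P1=M  mem[L4]=76
11. P0: load  L1  bus=[BusRd]  L1: P0=S P1=O  mem[L1]=0
12. P1: store L2 := 19  bus=[BusRdX,Flush]  L2: P0=I P1=M  mem[L2]=74
13. P0: load  L2  bus=[BusRd]  L2: P0=S P1=O  mem[L2]=74
14. P1: load  L2  bus=[-]  L2: P0=S P1=O  mem[L2]=74
15. P0: load  L3  bus=[BusRd]  L3: P0=S P1=S  mem[L3]=80
16. P0: store L2 := 70  bus=[BusUpgr,Flush]  L2: P0=M P1=I  mem[L2]=19
17. P1: store L4 := 13  bus=[-]  L4: P0=I P1=M  mem[L4]=76
18. P0: store L2 := 41  bus=[-]  L2: P0=M P1=I  mem[L2]=19
19. P0: store L2 := 60  bus=[-]  L2: P0=M P1=I  mem[L2]=19
20. P0: load  L2  bus=[-]  L2: P0=M P1=I  mem[L2]=19
21. P1: store L4 := 59  bus=[-]  L4: P0=I P1=M  mem[L4]=76

bus = BusRdX,Flush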